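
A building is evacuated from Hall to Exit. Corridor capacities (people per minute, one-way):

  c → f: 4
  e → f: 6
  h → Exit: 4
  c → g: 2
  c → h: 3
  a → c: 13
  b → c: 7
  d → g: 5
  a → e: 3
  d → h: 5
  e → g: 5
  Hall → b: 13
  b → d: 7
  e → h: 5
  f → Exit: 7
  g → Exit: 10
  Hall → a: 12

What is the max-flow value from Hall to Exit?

18

Augment Hall→a→c→f→Exit: bottleneck 4, flow now 4.
Augment Hall→a→c→g→Exit: bottleneck 2, flow now 6.
Augment Hall→a→c→h→Exit: bottleneck 3, flow now 9.
Augment Hall→a→e→f→Exit: bottleneck 3, flow now 12.
Augment Hall→b→d→g→Exit: bottleneck 5, flow now 17.
Augment Hall→b→d→h→Exit: bottleneck 1, flow now 18.
No augmenting path remains; maximum flow = 18.
In the residual graph, reachable from Hall: {Hall, a, b, c, d, h}.
Min-cut edges: a→e (3), c→f (4), c→g (2), d→g (5), h→Exit (4); capacity 3 + 4 + 2 + 5 + 4 = 18.
This cut is saturated, so no flow can exceed 18.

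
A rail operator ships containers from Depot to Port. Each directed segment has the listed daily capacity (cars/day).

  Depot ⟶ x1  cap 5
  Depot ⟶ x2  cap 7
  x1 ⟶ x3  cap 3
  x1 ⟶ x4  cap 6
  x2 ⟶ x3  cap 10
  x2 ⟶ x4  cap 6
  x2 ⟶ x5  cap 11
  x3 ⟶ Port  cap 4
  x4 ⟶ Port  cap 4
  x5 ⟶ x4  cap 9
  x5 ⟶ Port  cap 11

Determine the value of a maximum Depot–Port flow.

Augment Depot→x1→x3→Port: bottleneck 3, flow now 3.
Augment Depot→x1→x4→Port: bottleneck 2, flow now 5.
Augment Depot→x2→x3→Port: bottleneck 1, flow now 6.
Augment Depot→x2→x4→Port: bottleneck 2, flow now 8.
Augment Depot→x2→x5→Port: bottleneck 4, flow now 12.
No augmenting path remains; maximum flow = 12.
In the residual graph, reachable from Depot: {Depot}.
Min-cut edges: Depot→x1 (5), Depot→x2 (7); capacity 5 + 7 = 12.
This cut is saturated, so no flow can exceed 12.

12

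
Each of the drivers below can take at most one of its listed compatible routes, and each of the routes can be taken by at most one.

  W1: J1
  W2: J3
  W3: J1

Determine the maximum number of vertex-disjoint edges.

2

Unit-capacity flow: source→left, listed edges, right→sink; max matching = max flow.
Augmenting path W1→J1 (+1); matched 1.
Augmenting path W2→J3 (+1); matched 2.
No augmenting path remains; maximum matching = 2.
König certificate: {W2, J1} is a vertex cover of size 2 (every listed pair touches it), so no matching can be larger.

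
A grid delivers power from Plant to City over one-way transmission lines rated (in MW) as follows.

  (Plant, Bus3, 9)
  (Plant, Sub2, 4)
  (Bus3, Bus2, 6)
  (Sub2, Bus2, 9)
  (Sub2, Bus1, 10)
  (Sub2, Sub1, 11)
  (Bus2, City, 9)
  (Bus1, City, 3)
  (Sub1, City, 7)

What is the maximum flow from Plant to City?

10

Augment Plant→Bus3→Bus2→City: bottleneck 6, flow now 6.
Augment Plant→Sub2→Bus2→City: bottleneck 3, flow now 9.
Augment Plant→Sub2→Bus1→City: bottleneck 1, flow now 10.
No augmenting path remains; maximum flow = 10.
In the residual graph, reachable from Plant: {Plant, Bus3}.
Min-cut edges: Plant→Sub2 (4), Bus3→Bus2 (6); capacity 4 + 6 = 10.
This cut is saturated, so no flow can exceed 10.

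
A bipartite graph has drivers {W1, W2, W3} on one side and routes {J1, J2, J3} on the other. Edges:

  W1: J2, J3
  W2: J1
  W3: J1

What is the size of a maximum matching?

2

Unit-capacity flow: source→left, listed edges, right→sink; max matching = max flow.
Augmenting path W1→J2 (+1); matched 1.
Augmenting path W2→J1 (+1); matched 2.
No augmenting path remains; maximum matching = 2.
König certificate: {W1, J1} is a vertex cover of size 2 (every listed pair touches it), so no matching can be larger.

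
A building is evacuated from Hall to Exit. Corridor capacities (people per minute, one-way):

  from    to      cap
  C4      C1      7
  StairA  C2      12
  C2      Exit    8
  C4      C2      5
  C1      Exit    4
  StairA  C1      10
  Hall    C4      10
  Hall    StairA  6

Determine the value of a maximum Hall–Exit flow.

12

Augment Hall→C4→C1→Exit: bottleneck 4, flow now 4.
Augment Hall→C4→C2→Exit: bottleneck 5, flow now 9.
Augment Hall→StairA→C2→Exit: bottleneck 3, flow now 12.
No augmenting path remains; maximum flow = 12.
In the residual graph, reachable from Hall: {Hall, C4, StairA, C1, C2}.
Min-cut edges: C1→Exit (4), C2→Exit (8); capacity 4 + 8 = 12.
This cut is saturated, so no flow can exceed 12.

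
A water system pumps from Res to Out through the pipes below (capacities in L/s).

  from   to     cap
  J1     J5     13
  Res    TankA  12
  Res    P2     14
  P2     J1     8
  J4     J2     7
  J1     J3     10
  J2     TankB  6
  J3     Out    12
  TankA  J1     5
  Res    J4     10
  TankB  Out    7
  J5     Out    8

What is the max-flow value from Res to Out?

19

Augment Res→TankA→J1→J5→Out: bottleneck 5, flow now 5.
Augment Res→J4→J2→TankB→Out: bottleneck 6, flow now 11.
Augment Res→P2→J1→J5→Out: bottleneck 3, flow now 14.
Augment Res→P2→J1→J3→Out: bottleneck 5, flow now 19.
No augmenting path remains; maximum flow = 19.
In the residual graph, reachable from Res: {Res, TankA, J4, P2, J2}.
Min-cut edges: TankA→J1 (5), P2→J1 (8), J2→TankB (6); capacity 5 + 8 + 6 = 19.
This cut is saturated, so no flow can exceed 19.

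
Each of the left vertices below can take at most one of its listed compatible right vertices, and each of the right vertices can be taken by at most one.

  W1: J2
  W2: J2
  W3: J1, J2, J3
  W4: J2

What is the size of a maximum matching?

Unit-capacity flow: source→left, listed edges, right→sink; max matching = max flow.
Augmenting path W1→J2 (+1); matched 1.
Augmenting path W3→J1 (+1); matched 2.
No augmenting path remains; maximum matching = 2.
König certificate: {W3, J2} is a vertex cover of size 2 (every listed pair touches it), so no matching can be larger.

2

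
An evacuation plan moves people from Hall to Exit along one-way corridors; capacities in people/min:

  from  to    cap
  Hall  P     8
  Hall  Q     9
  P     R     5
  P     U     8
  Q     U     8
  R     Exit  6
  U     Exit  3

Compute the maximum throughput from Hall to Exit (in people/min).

Augment Hall→P→R→Exit: bottleneck 5, flow now 5.
Augment Hall→P→U→Exit: bottleneck 3, flow now 8.
No augmenting path remains; maximum flow = 8.
In the residual graph, reachable from Hall: {Hall, P, Q, U}.
Min-cut edges: P→R (5), U→Exit (3); capacity 5 + 3 = 8.
This cut is saturated, so no flow can exceed 8.

8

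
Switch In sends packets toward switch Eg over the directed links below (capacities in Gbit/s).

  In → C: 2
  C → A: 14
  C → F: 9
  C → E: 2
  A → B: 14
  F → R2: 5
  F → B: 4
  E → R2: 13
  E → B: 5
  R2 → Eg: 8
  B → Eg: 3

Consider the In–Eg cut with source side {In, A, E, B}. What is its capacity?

Edges leaving {In, A, E, B}: In→C (2), E→R2 (13), B→Eg (3).
Cut capacity = 2 + 13 + 3 = 18.

18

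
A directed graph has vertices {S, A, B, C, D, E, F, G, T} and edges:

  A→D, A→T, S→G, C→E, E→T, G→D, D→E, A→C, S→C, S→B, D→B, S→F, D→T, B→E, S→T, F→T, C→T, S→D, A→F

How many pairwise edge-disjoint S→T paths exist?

5

Assign every edge capacity 1; by Menger, the answer equals the max flow.
Path S→T (+1); total 1.
Path S→C→T (+1); total 2.
Path S→D→T (+1); total 3.
Path S→F→T (+1); total 4.
Path S→B→E→T (+1); total 5.
No residual S→T path; max flow = 5.
Certifying cut of size 5: {D→T, E→T, S→C, S→F, S→T}.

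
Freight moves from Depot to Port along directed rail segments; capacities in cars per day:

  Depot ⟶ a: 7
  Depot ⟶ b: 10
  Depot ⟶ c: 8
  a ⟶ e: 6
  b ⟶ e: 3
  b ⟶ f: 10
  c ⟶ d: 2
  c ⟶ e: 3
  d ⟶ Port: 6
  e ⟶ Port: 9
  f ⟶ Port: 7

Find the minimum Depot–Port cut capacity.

18

Augment Depot→a→e→Port: bottleneck 6, flow now 6.
Augment Depot→b→e→Port: bottleneck 3, flow now 9.
Augment Depot→b→f→Port: bottleneck 7, flow now 16.
Augment Depot→c→d→Port: bottleneck 2, flow now 18.
No augmenting path remains; maximum flow = 18.
By max-flow min-cut, the minimum cut capacity equals the max flow.
In the residual graph, reachable from Depot: {Depot, a, b, c, e, f}.
Min-cut edges: c→d (2), e→Port (9), f→Port (7); capacity 2 + 9 + 7 = 18.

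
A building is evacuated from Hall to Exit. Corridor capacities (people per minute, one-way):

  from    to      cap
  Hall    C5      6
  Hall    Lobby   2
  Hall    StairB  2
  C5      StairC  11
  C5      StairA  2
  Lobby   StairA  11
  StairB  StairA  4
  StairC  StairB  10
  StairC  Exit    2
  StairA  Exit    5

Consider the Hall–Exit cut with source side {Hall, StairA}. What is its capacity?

15

Edges leaving {Hall, StairA}: Hall→C5 (6), Hall→Lobby (2), Hall→StairB (2), StairA→Exit (5).
Cut capacity = 6 + 2 + 2 + 5 = 15.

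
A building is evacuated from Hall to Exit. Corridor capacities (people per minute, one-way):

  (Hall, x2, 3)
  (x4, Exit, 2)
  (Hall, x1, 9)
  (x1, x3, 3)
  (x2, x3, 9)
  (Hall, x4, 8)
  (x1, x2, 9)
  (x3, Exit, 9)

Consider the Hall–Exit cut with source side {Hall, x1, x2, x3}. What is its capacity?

17

Edges leaving {Hall, x1, x2, x3}: Hall→x4 (8), x3→Exit (9).
Cut capacity = 8 + 9 = 17.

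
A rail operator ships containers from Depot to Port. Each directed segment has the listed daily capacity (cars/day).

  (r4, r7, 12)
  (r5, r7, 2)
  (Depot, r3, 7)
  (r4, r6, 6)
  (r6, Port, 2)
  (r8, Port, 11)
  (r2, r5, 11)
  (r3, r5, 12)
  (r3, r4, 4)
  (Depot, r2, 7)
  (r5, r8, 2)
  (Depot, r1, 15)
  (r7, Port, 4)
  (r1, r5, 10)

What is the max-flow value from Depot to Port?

Augment Depot→r1→r5→r7→Port: bottleneck 2, flow now 2.
Augment Depot→r1→r5→r8→Port: bottleneck 2, flow now 4.
Augment Depot→r3→r4→r6→Port: bottleneck 2, flow now 6.
Augment Depot→r3→r4→r7→Port: bottleneck 2, flow now 8.
No augmenting path remains; maximum flow = 8.
In the residual graph, reachable from Depot: {Depot, r1, r2, r3, r5}.
Min-cut edges: r3→r4 (4), r5→r7 (2), r5→r8 (2); capacity 4 + 2 + 2 = 8.
This cut is saturated, so no flow can exceed 8.

8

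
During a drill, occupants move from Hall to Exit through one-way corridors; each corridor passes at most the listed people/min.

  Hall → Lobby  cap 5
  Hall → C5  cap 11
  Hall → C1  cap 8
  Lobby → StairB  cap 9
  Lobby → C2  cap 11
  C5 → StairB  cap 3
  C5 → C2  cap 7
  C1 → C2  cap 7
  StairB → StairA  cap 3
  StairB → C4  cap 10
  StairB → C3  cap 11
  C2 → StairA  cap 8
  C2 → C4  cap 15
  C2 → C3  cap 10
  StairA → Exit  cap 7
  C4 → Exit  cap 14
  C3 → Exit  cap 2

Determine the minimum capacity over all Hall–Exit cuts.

22

Augment Hall→Lobby→StairB→StairA→Exit: bottleneck 3, flow now 3.
Augment Hall→Lobby→StairB→C4→Exit: bottleneck 2, flow now 5.
Augment Hall→C5→StairB→C4→Exit: bottleneck 3, flow now 8.
Augment Hall→C5→C2→StairA→Exit: bottleneck 4, flow now 12.
Augment Hall→C5→C2→C4→Exit: bottleneck 3, flow now 15.
Augment Hall→C1→C2→C4→Exit: bottleneck 6, flow now 21.
Augment Hall→C1→C2→C3→Exit: bottleneck 1, flow now 22.
No augmenting path remains; maximum flow = 22.
By max-flow min-cut, the minimum cut capacity equals the max flow.
In the residual graph, reachable from Hall: {Hall, C5, C1}.
Min-cut edges: Hall→Lobby (5), C5→StairB (3), C5→C2 (7), C1→C2 (7); capacity 5 + 3 + 7 + 7 = 22.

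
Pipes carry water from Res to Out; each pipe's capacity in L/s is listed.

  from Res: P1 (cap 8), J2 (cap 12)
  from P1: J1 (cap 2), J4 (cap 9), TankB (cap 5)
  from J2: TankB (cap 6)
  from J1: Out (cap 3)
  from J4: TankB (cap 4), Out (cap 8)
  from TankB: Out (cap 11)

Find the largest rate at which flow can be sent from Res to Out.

Augment Res→P1→J1→Out: bottleneck 2, flow now 2.
Augment Res→P1→J4→Out: bottleneck 6, flow now 8.
Augment Res→J2→TankB→Out: bottleneck 6, flow now 14.
No augmenting path remains; maximum flow = 14.
In the residual graph, reachable from Res: {Res, J2}.
Min-cut edges: Res→P1 (8), J2→TankB (6); capacity 8 + 6 = 14.
This cut is saturated, so no flow can exceed 14.

14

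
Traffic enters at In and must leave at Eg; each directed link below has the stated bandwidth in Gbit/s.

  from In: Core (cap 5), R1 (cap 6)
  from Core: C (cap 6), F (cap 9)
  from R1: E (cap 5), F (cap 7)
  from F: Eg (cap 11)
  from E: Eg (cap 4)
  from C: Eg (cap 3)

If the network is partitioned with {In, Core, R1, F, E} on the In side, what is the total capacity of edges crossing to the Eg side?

21

Edges leaving {In, Core, R1, F, E}: Core→C (6), F→Eg (11), E→Eg (4).
Cut capacity = 6 + 11 + 4 = 21.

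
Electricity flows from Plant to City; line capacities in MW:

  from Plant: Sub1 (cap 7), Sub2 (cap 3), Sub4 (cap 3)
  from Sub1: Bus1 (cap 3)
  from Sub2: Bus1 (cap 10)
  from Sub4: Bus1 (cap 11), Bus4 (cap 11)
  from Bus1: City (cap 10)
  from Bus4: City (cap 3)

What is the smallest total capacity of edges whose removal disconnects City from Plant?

9

Augment Plant→Sub1→Bus1→City: bottleneck 3, flow now 3.
Augment Plant→Sub2→Bus1→City: bottleneck 3, flow now 6.
Augment Plant→Sub4→Bus1→City: bottleneck 3, flow now 9.
No augmenting path remains; maximum flow = 9.
By max-flow min-cut, the minimum cut capacity equals the max flow.
In the residual graph, reachable from Plant: {Plant, Sub1}.
Min-cut edges: Plant→Sub2 (3), Plant→Sub4 (3), Sub1→Bus1 (3); capacity 3 + 3 + 3 = 9.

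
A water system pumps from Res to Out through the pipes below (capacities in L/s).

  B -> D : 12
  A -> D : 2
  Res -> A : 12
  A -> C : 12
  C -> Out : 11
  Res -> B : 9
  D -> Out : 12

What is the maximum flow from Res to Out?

21

Augment Res→A→C→Out: bottleneck 11, flow now 11.
Augment Res→A→D→Out: bottleneck 1, flow now 12.
Augment Res→B→D→Out: bottleneck 9, flow now 21.
No augmenting path remains; maximum flow = 21.
In the residual graph, reachable from Res: {Res}.
Min-cut edges: Res→A (12), Res→B (9); capacity 12 + 9 = 21.
This cut is saturated, so no flow can exceed 21.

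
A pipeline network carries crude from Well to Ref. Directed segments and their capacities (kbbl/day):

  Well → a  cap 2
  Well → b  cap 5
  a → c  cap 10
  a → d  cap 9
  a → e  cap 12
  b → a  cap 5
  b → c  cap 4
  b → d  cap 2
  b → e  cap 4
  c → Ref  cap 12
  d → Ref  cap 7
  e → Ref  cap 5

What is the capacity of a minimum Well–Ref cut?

7

Augment Well→a→c→Ref: bottleneck 2, flow now 2.
Augment Well→b→c→Ref: bottleneck 4, flow now 6.
Augment Well→b→d→Ref: bottleneck 1, flow now 7.
No augmenting path remains; maximum flow = 7.
By max-flow min-cut, the minimum cut capacity equals the max flow.
In the residual graph, reachable from Well: {Well}.
Min-cut edges: Well→a (2), Well→b (5); capacity 2 + 5 = 7.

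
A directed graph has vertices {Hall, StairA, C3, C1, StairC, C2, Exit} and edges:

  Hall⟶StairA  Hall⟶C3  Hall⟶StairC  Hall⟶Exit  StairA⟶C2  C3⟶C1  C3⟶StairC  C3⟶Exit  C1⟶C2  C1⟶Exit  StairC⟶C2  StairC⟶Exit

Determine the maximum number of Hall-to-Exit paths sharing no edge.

Assign every edge capacity 1; by Menger, the answer equals the max flow.
Path Hall→Exit (+1); total 1.
Path Hall→C3→Exit (+1); total 2.
Path Hall→StairC→Exit (+1); total 3.
No residual Hall→Exit path; max flow = 3.
Certifying cut of size 3: {Hall→C3, Hall→Exit, Hall→StairC}.

3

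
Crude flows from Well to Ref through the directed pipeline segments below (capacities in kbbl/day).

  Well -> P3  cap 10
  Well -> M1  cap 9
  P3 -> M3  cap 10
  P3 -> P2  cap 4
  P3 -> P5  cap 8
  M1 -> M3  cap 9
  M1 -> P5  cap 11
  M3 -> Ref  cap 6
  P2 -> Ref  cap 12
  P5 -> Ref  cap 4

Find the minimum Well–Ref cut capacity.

Augment Well→P3→M3→Ref: bottleneck 6, flow now 6.
Augment Well→P3→P2→Ref: bottleneck 4, flow now 10.
Augment Well→M1→P5→Ref: bottleneck 4, flow now 14.
No augmenting path remains; maximum flow = 14.
By max-flow min-cut, the minimum cut capacity equals the max flow.
In the residual graph, reachable from Well: {Well, P3, M1, M3, P5}.
Min-cut edges: P3→P2 (4), M3→Ref (6), P5→Ref (4); capacity 4 + 6 + 4 = 14.

14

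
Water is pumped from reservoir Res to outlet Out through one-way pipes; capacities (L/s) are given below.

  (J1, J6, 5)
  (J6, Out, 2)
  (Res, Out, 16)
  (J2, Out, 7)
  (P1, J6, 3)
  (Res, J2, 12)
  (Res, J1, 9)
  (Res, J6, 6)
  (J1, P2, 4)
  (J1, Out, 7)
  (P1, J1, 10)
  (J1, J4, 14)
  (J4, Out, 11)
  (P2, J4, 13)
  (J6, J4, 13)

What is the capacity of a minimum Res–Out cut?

38

Augment Res→Out: bottleneck 16, flow now 16.
Augment Res→J1→Out: bottleneck 7, flow now 23.
Augment Res→J6→Out: bottleneck 2, flow now 25.
Augment Res→J2→Out: bottleneck 7, flow now 32.
Augment Res→J1→J4→Out: bottleneck 2, flow now 34.
Augment Res→J6→J4→Out: bottleneck 4, flow now 38.
No augmenting path remains; maximum flow = 38.
By max-flow min-cut, the minimum cut capacity equals the max flow.
In the residual graph, reachable from Res: {Res, J2}.
Min-cut edges: Res→J1 (9), Res→J6 (6), Res→Out (16), J2→Out (7); capacity 9 + 6 + 16 + 7 = 38.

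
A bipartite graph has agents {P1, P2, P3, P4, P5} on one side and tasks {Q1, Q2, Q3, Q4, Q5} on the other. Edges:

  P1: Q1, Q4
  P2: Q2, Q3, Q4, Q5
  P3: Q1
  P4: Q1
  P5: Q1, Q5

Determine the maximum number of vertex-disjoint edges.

4

Unit-capacity flow: source→left, listed edges, right→sink; max matching = max flow.
Augmenting path P1→Q1 (+1); matched 1.
Augmenting path P2→Q2 (+1); matched 2.
Augmenting path P5→Q5 (+1); matched 3.
Augmenting path P3→Q1→P1→Q4 (+1); matched 4.
No augmenting path remains; maximum matching = 4.
König certificate: {P1, P2, P5, Q1} is a vertex cover of size 4 (every listed pair touches it), so no matching can be larger.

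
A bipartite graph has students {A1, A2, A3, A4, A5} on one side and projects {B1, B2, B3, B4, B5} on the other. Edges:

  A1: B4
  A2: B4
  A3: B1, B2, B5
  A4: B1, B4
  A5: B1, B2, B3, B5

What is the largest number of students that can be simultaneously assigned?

4

Unit-capacity flow: source→left, listed edges, right→sink; max matching = max flow.
Augmenting path A1→B4 (+1); matched 1.
Augmenting path A3→B1 (+1); matched 2.
Augmenting path A5→B2 (+1); matched 3.
Augmenting path A4→B1→A3→B5 (+1); matched 4.
No augmenting path remains; maximum matching = 4.
König certificate: {A3, A4, A5, B4} is a vertex cover of size 4 (every listed pair touches it), so no matching can be larger.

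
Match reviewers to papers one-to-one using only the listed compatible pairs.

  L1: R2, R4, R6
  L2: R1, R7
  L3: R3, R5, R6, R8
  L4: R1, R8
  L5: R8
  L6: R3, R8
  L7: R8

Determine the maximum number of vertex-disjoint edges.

Unit-capacity flow: source→left, listed edges, right→sink; max matching = max flow.
Augmenting path L1→R2 (+1); matched 1.
Augmenting path L2→R1 (+1); matched 2.
Augmenting path L3→R3 (+1); matched 3.
Augmenting path L4→R8 (+1); matched 4.
Augmenting path L6→R3→L3→R5 (+1); matched 5.
Augmenting path L5→R8→L4→R1→L2→R7 (+1); matched 6.
No augmenting path remains; maximum matching = 6.
König certificate: {L1, L2, L3, L4, L6, R8} is a vertex cover of size 6 (every listed pair touches it), so no matching can be larger.

6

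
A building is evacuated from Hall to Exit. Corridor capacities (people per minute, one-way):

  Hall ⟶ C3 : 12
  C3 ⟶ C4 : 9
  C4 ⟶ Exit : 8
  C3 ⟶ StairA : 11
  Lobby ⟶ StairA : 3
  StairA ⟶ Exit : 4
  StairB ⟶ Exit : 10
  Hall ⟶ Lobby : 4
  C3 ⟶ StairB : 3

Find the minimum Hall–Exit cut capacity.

Augment Hall→Lobby→StairA→Exit: bottleneck 3, flow now 3.
Augment Hall→C3→StairB→Exit: bottleneck 3, flow now 6.
Augment Hall→C3→C4→Exit: bottleneck 8, flow now 14.
Augment Hall→C3→StairA→Exit: bottleneck 1, flow now 15.
No augmenting path remains; maximum flow = 15.
By max-flow min-cut, the minimum cut capacity equals the max flow.
In the residual graph, reachable from Hall: {Hall, Lobby}.
Min-cut edges: Hall→C3 (12), Lobby→StairA (3); capacity 12 + 3 = 15.

15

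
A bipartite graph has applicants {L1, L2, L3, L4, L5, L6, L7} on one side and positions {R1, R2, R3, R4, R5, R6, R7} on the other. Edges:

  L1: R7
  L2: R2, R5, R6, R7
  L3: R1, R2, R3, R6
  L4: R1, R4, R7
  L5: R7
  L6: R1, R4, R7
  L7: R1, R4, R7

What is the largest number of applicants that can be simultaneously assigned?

5

Unit-capacity flow: source→left, listed edges, right→sink; max matching = max flow.
Augmenting path L1→R7 (+1); matched 1.
Augmenting path L2→R2 (+1); matched 2.
Augmenting path L3→R1 (+1); matched 3.
Augmenting path L4→R4 (+1); matched 4.
Augmenting path L6→R1→L3→R3 (+1); matched 5.
No augmenting path remains; maximum matching = 5.
König certificate: {L2, L3, R1, R4, R7} is a vertex cover of size 5 (every listed pair touches it), so no matching can be larger.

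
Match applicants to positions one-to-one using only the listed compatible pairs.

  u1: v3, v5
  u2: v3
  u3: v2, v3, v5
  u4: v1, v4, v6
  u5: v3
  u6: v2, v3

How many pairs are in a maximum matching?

4

Unit-capacity flow: source→left, listed edges, right→sink; max matching = max flow.
Augmenting path u1→v3 (+1); matched 1.
Augmenting path u3→v2 (+1); matched 2.
Augmenting path u4→v1 (+1); matched 3.
Augmenting path u2→v3→u1→v5 (+1); matched 4.
No augmenting path remains; maximum matching = 4.
König certificate: {u4, v2, v3, v5} is a vertex cover of size 4 (every listed pair touches it), so no matching can be larger.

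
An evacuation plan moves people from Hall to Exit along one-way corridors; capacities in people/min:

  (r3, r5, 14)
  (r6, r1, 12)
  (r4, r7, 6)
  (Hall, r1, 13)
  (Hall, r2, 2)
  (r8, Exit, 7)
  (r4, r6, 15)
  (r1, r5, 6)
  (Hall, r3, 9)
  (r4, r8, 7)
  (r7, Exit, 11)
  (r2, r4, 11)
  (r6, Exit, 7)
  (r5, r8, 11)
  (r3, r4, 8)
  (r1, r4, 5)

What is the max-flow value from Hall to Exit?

20

Augment Hall→r1→r4→r6→Exit: bottleneck 5, flow now 5.
Augment Hall→r1→r5→r8→Exit: bottleneck 6, flow now 11.
Augment Hall→r2→r4→r6→Exit: bottleneck 2, flow now 13.
Augment Hall→r3→r4→r7→Exit: bottleneck 6, flow now 19.
Augment Hall→r3→r4→r8→Exit: bottleneck 1, flow now 20.
No augmenting path remains; maximum flow = 20.
In the residual graph, reachable from Hall: {Hall, r1, r2, r3, r4, r5, r6, r8}.
Min-cut edges: r4→r7 (6), r6→Exit (7), r8→Exit (7); capacity 6 + 7 + 7 = 20.
This cut is saturated, so no flow can exceed 20.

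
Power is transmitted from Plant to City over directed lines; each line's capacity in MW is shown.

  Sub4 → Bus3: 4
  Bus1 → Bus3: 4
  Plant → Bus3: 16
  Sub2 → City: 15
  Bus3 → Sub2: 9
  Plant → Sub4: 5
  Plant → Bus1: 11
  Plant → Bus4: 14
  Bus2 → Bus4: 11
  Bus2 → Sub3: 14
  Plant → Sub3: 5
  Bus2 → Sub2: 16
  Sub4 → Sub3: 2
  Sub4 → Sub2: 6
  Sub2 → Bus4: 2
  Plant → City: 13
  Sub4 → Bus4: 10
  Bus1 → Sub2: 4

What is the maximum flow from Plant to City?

Augment Plant→City: bottleneck 13, flow now 13.
Augment Plant→Sub4→Sub2→City: bottleneck 5, flow now 18.
Augment Plant→Bus1→Sub2→City: bottleneck 4, flow now 22.
Augment Plant→Bus3→Sub2→City: bottleneck 6, flow now 28.
No augmenting path remains; maximum flow = 28.
In the residual graph, reachable from Plant: {Plant, Sub4, Bus1, Sub3, Bus3, Sub2, Bus4}.
Min-cut edges: Plant→City (13), Sub2→City (15); capacity 13 + 15 = 28.
This cut is saturated, so no flow can exceed 28.

28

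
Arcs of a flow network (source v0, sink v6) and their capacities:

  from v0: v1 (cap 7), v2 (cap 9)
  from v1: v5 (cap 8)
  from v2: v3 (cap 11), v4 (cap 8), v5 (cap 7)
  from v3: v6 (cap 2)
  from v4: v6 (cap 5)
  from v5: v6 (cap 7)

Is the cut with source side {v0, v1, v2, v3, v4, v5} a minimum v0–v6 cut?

Given cut capacity: 2 + 5 + 7 = 14.
Augment v0→v1→v5→v6: bottleneck 7, flow now 7.
Augment v0→v2→v3→v6: bottleneck 2, flow now 9.
Augment v0→v2→v4→v6: bottleneck 5, flow now 14.
No augmenting path remains; maximum flow = 14.
Cut capacity 14 equals the max flow, so it is a minimum cut.

Yes — it is a minimum cut (capacity 14).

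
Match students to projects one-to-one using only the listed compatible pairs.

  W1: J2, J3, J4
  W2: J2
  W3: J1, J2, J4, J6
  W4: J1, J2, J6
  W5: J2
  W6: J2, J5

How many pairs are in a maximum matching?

5

Unit-capacity flow: source→left, listed edges, right→sink; max matching = max flow.
Augmenting path W1→J2 (+1); matched 1.
Augmenting path W3→J1 (+1); matched 2.
Augmenting path W4→J6 (+1); matched 3.
Augmenting path W6→J5 (+1); matched 4.
Augmenting path W2→J2→W1→J3 (+1); matched 5.
No augmenting path remains; maximum matching = 5.
König certificate: {W1, W3, W4, W6, J2} is a vertex cover of size 5 (every listed pair touches it), so no matching can be larger.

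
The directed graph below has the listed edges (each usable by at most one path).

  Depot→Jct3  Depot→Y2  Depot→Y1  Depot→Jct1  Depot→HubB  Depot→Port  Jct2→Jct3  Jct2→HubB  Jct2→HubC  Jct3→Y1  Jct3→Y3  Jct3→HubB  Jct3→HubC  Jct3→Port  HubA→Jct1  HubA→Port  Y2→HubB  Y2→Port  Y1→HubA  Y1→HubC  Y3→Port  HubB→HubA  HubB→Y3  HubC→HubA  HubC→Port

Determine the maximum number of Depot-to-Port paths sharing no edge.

5

Assign every edge capacity 1; by Menger, the answer equals the max flow.
Path Depot→Port (+1); total 1.
Path Depot→Jct3→Port (+1); total 2.
Path Depot→Y2→Port (+1); total 3.
Path Depot→Y1→HubA→Port (+1); total 4.
Path Depot→HubB→Y3→Port (+1); total 5.
No residual Depot→Port path; max flow = 5.
Certifying cut of size 5: {Depot→HubB, Depot→Jct3, Depot→Port, Depot→Y1, Depot→Y2}.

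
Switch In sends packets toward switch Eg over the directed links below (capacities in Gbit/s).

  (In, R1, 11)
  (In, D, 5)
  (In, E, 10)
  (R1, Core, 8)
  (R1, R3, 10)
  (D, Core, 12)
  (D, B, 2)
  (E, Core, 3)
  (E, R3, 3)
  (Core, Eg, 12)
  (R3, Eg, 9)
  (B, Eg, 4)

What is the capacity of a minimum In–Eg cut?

22

Augment In→R1→Core→Eg: bottleneck 8, flow now 8.
Augment In→R1→R3→Eg: bottleneck 3, flow now 11.
Augment In→D→Core→Eg: bottleneck 4, flow now 15.
Augment In→D→B→Eg: bottleneck 1, flow now 16.
Augment In→E→R3→Eg: bottleneck 3, flow now 19.
Augment In→E→Core→R1→R3→Eg: bottleneck 3, flow now 22. (uses reverse residual edge)
No augmenting path remains; maximum flow = 22.
By max-flow min-cut, the minimum cut capacity equals the max flow.
In the residual graph, reachable from In: {In, E}.
Min-cut edges: In→R1 (11), In→D (5), E→Core (3), E→R3 (3); capacity 11 + 5 + 3 + 3 = 22.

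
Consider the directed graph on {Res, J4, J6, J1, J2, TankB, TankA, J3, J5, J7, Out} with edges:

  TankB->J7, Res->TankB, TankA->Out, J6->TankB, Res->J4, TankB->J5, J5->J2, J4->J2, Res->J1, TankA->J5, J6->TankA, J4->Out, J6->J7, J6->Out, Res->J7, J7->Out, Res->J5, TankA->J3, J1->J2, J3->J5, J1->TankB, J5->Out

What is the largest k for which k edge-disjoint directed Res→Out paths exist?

Assign every edge capacity 1; by Menger, the answer equals the max flow.
Path Res→J4→Out (+1); total 1.
Path Res→J5→Out (+1); total 2.
Path Res→J7→Out (+1); total 3.
No residual Res→Out path; max flow = 3.
Certifying cut of size 3: {J5→Out, J7→Out, Res→J4}.

3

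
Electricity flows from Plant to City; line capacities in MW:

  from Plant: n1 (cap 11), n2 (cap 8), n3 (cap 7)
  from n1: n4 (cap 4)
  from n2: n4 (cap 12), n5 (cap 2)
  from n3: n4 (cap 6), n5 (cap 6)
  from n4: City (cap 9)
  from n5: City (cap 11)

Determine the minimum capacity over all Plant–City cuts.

Augment Plant→n1→n4→City: bottleneck 4, flow now 4.
Augment Plant→n2→n4→City: bottleneck 5, flow now 9.
Augment Plant→n2→n5→City: bottleneck 2, flow now 11.
Augment Plant→n3→n5→City: bottleneck 6, flow now 17.
No augmenting path remains; maximum flow = 17.
By max-flow min-cut, the minimum cut capacity equals the max flow.
In the residual graph, reachable from Plant: {Plant, n1, n2, n3, n4}.
Min-cut edges: n2→n5 (2), n3→n5 (6), n4→City (9); capacity 2 + 6 + 9 = 17.

17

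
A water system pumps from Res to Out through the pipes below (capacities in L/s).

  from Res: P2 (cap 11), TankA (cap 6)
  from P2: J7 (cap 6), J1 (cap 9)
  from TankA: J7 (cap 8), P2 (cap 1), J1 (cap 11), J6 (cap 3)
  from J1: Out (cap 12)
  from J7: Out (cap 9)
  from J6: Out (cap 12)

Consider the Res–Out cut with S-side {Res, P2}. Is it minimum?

No — its capacity is 21, but the minimum cut has capacity 17.

Given cut capacity: 6 + 9 + 6 = 21.
Augment Res→P2→J1→Out: bottleneck 9, flow now 9.
Augment Res→P2→J7→Out: bottleneck 2, flow now 11.
Augment Res→TankA→J1→Out: bottleneck 3, flow now 14.
Augment Res→TankA→J7→Out: bottleneck 3, flow now 17.
No augmenting path remains; maximum flow = 17.
In the residual graph, reachable from Res: {Res}.
Min-cut edges: Res→P2 (11), Res→TankA (6); capacity 11 + 6 = 17.
Cut capacity 21 exceeds the max flow 17, so it is not minimum.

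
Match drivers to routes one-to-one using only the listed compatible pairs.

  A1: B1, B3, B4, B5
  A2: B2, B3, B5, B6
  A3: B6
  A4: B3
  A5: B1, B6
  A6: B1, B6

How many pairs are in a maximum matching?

5

Unit-capacity flow: source→left, listed edges, right→sink; max matching = max flow.
Augmenting path A1→B1 (+1); matched 1.
Augmenting path A2→B2 (+1); matched 2.
Augmenting path A3→B6 (+1); matched 3.
Augmenting path A4→B3 (+1); matched 4.
Augmenting path A5→B1→A1→B4 (+1); matched 5.
No augmenting path remains; maximum matching = 5.
König certificate: {A1, A2, A4, B1, B6} is a vertex cover of size 5 (every listed pair touches it), so no matching can be larger.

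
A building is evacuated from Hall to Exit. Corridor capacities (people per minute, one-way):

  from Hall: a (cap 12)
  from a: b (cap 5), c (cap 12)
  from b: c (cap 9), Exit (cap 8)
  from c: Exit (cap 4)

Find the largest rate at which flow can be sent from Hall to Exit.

9

Augment Hall→a→b→Exit: bottleneck 5, flow now 5.
Augment Hall→a→c→Exit: bottleneck 4, flow now 9.
No augmenting path remains; maximum flow = 9.
In the residual graph, reachable from Hall: {Hall, a, c}.
Min-cut edges: a→b (5), c→Exit (4); capacity 5 + 4 = 9.
This cut is saturated, so no flow can exceed 9.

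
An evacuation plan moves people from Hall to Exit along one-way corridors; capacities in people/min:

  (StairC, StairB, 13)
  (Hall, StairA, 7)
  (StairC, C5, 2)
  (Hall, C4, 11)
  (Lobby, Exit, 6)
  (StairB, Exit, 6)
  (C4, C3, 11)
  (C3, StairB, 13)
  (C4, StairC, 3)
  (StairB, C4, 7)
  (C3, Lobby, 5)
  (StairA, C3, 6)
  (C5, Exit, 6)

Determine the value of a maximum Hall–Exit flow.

13

Augment Hall→StairA→C3→Lobby→Exit: bottleneck 5, flow now 5.
Augment Hall→StairA→C3→StairB→Exit: bottleneck 1, flow now 6.
Augment Hall→C4→C3→StairB→Exit: bottleneck 5, flow now 11.
Augment Hall→C4→StairC→C5→Exit: bottleneck 2, flow now 13.
No augmenting path remains; maximum flow = 13.
In the residual graph, reachable from Hall: {Hall, StairA, C4, C3, StairC, StairB}.
Min-cut edges: C3→Lobby (5), StairC→C5 (2), StairB→Exit (6); capacity 5 + 2 + 6 = 13.
This cut is saturated, so no flow can exceed 13.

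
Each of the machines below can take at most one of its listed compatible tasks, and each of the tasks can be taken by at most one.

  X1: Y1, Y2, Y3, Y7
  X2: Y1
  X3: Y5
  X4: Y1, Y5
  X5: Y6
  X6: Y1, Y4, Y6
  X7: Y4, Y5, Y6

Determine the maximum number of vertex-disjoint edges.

Unit-capacity flow: source→left, listed edges, right→sink; max matching = max flow.
Augmenting path X1→Y1 (+1); matched 1.
Augmenting path X3→Y5 (+1); matched 2.
Augmenting path X5→Y6 (+1); matched 3.
Augmenting path X6→Y4 (+1); matched 4.
Augmenting path X2→Y1→X1→Y2 (+1); matched 5.
No augmenting path remains; maximum matching = 5.
König certificate: {X1, Y1, Y4, Y5, Y6} is a vertex cover of size 5 (every listed pair touches it), so no matching can be larger.

5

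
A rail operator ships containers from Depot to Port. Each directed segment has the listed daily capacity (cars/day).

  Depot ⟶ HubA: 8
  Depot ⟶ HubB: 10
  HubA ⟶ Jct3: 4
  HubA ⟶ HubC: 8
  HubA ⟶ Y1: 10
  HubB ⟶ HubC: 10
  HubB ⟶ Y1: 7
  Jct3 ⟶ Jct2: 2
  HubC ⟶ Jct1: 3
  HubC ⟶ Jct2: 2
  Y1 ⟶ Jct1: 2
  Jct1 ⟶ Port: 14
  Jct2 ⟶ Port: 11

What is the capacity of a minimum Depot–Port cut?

9

Augment Depot→HubA→Jct3→Jct2→Port: bottleneck 2, flow now 2.
Augment Depot→HubA→HubC→Jct1→Port: bottleneck 3, flow now 5.
Augment Depot→HubA→HubC→Jct2→Port: bottleneck 2, flow now 7.
Augment Depot→HubA→Y1→Jct1→Port: bottleneck 1, flow now 8.
Augment Depot→HubB→Y1→Jct1→Port: bottleneck 1, flow now 9.
No augmenting path remains; maximum flow = 9.
By max-flow min-cut, the minimum cut capacity equals the max flow.
In the residual graph, reachable from Depot: {Depot, HubA, HubB, Jct3, HubC, Y1}.
Min-cut edges: Jct3→Jct2 (2), HubC→Jct1 (3), HubC→Jct2 (2), Y1→Jct1 (2); capacity 2 + 3 + 2 + 2 = 9.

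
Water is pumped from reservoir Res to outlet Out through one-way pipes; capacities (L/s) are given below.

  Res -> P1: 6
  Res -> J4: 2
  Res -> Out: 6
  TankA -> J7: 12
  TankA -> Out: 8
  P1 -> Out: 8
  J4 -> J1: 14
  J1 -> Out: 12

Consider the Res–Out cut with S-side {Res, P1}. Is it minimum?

No — its capacity is 16, but the minimum cut has capacity 14.

Given cut capacity: 2 + 6 + 8 = 16.
Augment Res→Out: bottleneck 6, flow now 6.
Augment Res→P1→Out: bottleneck 6, flow now 12.
Augment Res→J4→J1→Out: bottleneck 2, flow now 14.
No augmenting path remains; maximum flow = 14.
In the residual graph, reachable from Res: {Res}.
Min-cut edges: Res→P1 (6), Res→J4 (2), Res→Out (6); capacity 6 + 2 + 6 = 14.
Cut capacity 16 exceeds the max flow 14, so it is not minimum.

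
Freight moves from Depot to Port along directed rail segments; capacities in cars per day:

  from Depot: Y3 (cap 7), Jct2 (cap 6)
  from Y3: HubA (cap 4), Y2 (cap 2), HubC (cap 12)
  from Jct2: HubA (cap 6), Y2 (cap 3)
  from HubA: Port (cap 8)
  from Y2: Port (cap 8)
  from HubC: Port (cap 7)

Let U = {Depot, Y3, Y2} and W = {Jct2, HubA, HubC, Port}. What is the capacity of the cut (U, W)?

30

Edges leaving {Depot, Y3, Y2}: Depot→Jct2 (6), Y3→HubA (4), Y3→HubC (12), Y2→Port (8).
Cut capacity = 6 + 4 + 12 + 8 = 30.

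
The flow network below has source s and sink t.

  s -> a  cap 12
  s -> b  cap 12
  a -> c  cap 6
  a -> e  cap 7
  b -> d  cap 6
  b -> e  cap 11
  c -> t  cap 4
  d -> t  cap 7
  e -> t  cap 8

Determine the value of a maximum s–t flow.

Augment s→a→c→t: bottleneck 4, flow now 4.
Augment s→a→e→t: bottleneck 7, flow now 11.
Augment s→b→d→t: bottleneck 6, flow now 17.
Augment s→b→e→t: bottleneck 1, flow now 18.
No augmenting path remains; maximum flow = 18.
In the residual graph, reachable from s: {s, a, b, c, e}.
Min-cut edges: b→d (6), c→t (4), e→t (8); capacity 6 + 4 + 8 = 18.
This cut is saturated, so no flow can exceed 18.

18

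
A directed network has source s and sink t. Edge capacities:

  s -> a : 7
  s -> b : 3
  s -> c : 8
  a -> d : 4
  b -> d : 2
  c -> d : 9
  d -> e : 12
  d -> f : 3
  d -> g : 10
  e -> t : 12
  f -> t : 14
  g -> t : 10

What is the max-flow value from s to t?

14

Augment s→a→d→e→t: bottleneck 4, flow now 4.
Augment s→b→d→e→t: bottleneck 2, flow now 6.
Augment s→c→d→e→t: bottleneck 6, flow now 12.
Augment s→c→d→f→t: bottleneck 2, flow now 14.
No augmenting path remains; maximum flow = 14.
In the residual graph, reachable from s: {s, a, b}.
Min-cut edges: s→c (8), a→d (4), b→d (2); capacity 8 + 4 + 2 = 14.
This cut is saturated, so no flow can exceed 14.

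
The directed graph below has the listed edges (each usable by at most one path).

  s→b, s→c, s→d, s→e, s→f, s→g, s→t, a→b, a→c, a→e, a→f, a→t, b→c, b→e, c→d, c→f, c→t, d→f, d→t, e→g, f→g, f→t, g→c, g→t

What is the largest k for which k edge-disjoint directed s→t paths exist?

5

Assign every edge capacity 1; by Menger, the answer equals the max flow.
Path s→t (+1); total 1.
Path s→c→t (+1); total 2.
Path s→d→t (+1); total 3.
Path s→f→t (+1); total 4.
Path s→g→t (+1); total 5.
No residual s→t path; max flow = 5.
Certifying cut of size 5: {c→t, d→t, f→t, g→t, s→t}.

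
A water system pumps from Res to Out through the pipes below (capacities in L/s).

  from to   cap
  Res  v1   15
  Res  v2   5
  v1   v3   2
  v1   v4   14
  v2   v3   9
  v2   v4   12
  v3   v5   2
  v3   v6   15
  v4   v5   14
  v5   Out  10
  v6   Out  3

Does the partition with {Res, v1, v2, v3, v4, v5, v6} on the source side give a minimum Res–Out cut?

Yes — it is a minimum cut (capacity 13).

Given cut capacity: 10 + 3 = 13.
Augment Res→v1→v3→v5→Out: bottleneck 2, flow now 2.
Augment Res→v1→v4→v5→Out: bottleneck 8, flow now 10.
Augment Res→v2→v3→v6→Out: bottleneck 3, flow now 13.
No augmenting path remains; maximum flow = 13.
Cut capacity 13 equals the max flow, so it is a minimum cut.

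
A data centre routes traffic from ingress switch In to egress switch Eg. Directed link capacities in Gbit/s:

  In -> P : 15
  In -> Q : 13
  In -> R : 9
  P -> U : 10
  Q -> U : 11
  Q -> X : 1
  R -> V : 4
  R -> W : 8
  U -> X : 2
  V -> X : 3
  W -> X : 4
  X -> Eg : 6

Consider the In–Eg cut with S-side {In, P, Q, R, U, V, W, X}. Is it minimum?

Given cut capacity: 6 = 6.
Augment In→Q→X→Eg: bottleneck 1, flow now 1.
Augment In→P→U→X→Eg: bottleneck 2, flow now 3.
Augment In→R→V→X→Eg: bottleneck 3, flow now 6.
No augmenting path remains; maximum flow = 6.
Cut capacity 6 equals the max flow, so it is a minimum cut.

Yes — it is a minimum cut (capacity 6).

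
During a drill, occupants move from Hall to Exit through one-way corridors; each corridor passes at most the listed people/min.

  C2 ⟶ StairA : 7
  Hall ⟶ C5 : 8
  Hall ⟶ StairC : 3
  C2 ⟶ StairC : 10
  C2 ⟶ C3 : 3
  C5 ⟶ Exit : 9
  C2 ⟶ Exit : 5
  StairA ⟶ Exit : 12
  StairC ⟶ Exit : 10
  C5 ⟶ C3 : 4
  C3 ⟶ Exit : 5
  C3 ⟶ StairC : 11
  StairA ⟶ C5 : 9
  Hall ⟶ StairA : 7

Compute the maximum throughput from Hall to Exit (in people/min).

Augment Hall→StairA→Exit: bottleneck 7, flow now 7.
Augment Hall→C5→Exit: bottleneck 8, flow now 15.
Augment Hall→StairC→Exit: bottleneck 3, flow now 18.
No augmenting path remains; maximum flow = 18.
In the residual graph, reachable from Hall: {Hall}.
Min-cut edges: Hall→StairA (7), Hall→C5 (8), Hall→StairC (3); capacity 7 + 8 + 3 = 18.
This cut is saturated, so no flow can exceed 18.

18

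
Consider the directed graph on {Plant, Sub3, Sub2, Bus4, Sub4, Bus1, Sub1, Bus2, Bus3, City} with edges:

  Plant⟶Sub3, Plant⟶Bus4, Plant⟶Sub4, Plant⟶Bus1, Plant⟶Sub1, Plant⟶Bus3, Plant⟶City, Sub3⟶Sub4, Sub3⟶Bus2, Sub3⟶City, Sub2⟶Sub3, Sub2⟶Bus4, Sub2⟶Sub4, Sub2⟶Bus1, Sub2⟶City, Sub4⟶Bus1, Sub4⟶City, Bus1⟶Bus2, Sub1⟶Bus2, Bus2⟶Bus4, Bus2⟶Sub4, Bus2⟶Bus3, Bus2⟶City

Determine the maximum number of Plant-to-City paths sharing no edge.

4

Assign every edge capacity 1; by Menger, the answer equals the max flow.
Path Plant→City (+1); total 1.
Path Plant→Sub3→City (+1); total 2.
Path Plant→Sub4→City (+1); total 3.
Path Plant→Bus1→Bus2→City (+1); total 4.
No residual Plant→City path; max flow = 4.
Certifying cut of size 4: {Bus2→City, Plant→City, Plant→Sub3, Sub4→City}.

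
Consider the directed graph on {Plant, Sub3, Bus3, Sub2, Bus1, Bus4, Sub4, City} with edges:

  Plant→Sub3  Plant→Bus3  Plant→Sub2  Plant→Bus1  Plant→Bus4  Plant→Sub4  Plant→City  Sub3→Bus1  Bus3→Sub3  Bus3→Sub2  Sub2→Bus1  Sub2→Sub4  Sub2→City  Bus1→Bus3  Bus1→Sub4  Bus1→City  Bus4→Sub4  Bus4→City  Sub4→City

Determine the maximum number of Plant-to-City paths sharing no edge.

5

Assign every edge capacity 1; by Menger, the answer equals the max flow.
Path Plant→City (+1); total 1.
Path Plant→Sub2→City (+1); total 2.
Path Plant→Bus1→City (+1); total 3.
Path Plant→Bus4→City (+1); total 4.
Path Plant→Sub4→City (+1); total 5.
No residual Plant→City path; max flow = 5.
Certifying cut of size 5: {Bus1→City, Plant→Bus4, Plant→City, Sub2→City, Sub4→City}.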